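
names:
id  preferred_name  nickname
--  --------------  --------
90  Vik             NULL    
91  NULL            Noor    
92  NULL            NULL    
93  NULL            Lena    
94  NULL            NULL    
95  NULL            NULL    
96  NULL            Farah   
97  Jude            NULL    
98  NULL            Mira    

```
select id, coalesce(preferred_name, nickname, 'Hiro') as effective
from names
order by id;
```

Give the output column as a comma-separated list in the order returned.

id=90: preferred_name=Vik → Vik
id=91: preferred_name=NULL, nickname=Noor → Noor
id=92: preferred_name=NULL, nickname=NULL, → literal Hiro → Hiro
id=93: preferred_name=NULL, nickname=Lena → Lena
id=94: preferred_name=NULL, nickname=NULL, → literal Hiro → Hiro
id=95: preferred_name=NULL, nickname=NULL, → literal Hiro → Hiro
id=96: preferred_name=NULL, nickname=Farah → Farah
id=97: preferred_name=Jude → Jude
id=98: preferred_name=NULL, nickname=Mira → Mira

Vik, Noor, Hiro, Lena, Hiro, Hiro, Farah, Jude, Mira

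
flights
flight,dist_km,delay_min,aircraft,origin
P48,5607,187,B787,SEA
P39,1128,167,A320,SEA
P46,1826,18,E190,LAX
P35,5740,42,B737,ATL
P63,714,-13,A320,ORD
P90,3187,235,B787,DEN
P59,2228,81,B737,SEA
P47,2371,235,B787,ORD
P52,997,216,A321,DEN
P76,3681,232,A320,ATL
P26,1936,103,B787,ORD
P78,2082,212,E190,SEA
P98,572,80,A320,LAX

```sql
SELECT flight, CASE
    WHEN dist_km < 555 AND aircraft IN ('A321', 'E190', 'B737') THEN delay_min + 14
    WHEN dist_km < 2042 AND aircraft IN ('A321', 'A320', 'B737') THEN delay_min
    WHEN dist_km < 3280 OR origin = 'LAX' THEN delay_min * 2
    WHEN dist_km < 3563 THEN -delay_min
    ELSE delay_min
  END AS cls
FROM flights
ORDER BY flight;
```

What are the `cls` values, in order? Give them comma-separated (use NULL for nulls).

206, 42, 167, 36, 470, 187, 216, 162, -13, 232, 424, 470, 80

flight=P26: dist_km < 3280 OR origin = 'LAX' → 206
flight=P35: ELSE → 42
flight=P39: dist_km < 2042 AND aircraft IN ('A321', 'A320', 'B737') → 167
flight=P46: dist_km < 3280 OR origin = 'LAX' → 36
flight=P47: dist_km < 3280 OR origin = 'LAX' → 470
flight=P48: ELSE → 187
flight=P52: dist_km < 2042 AND aircraft IN ('A321', 'A320', 'B737') → 216
flight=P59: dist_km < 3280 OR origin = 'LAX' → 162
flight=P63: dist_km < 2042 AND aircraft IN ('A321', 'A320', 'B737') → -13
flight=P76: ELSE → 232
flight=P78: dist_km < 3280 OR origin = 'LAX' → 424
flight=P90: dist_km < 3280 OR origin = 'LAX' → 470
flight=P98: dist_km < 2042 AND aircraft IN ('A321', 'A320', 'B737') → 80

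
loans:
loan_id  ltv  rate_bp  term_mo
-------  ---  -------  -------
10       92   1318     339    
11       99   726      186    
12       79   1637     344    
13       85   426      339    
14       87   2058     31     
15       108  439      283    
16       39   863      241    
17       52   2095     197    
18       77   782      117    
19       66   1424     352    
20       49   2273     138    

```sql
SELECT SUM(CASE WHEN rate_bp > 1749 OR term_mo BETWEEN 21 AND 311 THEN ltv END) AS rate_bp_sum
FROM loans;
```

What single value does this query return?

511

loan_id=10: ✗
loan_id=11: ✓ → 99
loan_id=12: ✗
loan_id=13: ✗
loan_id=14: ✓ → 87
loan_id=15: ✓ → 108
loan_id=16: ✓ → 39
loan_id=17: ✓ → 52
loan_id=18: ✓ → 77
loan_id=19: ✗
loan_id=20: ✓ → 49
rate_bp_sum = 99 + 87 + 108 + 39 + 52 + 77 + 49 = 511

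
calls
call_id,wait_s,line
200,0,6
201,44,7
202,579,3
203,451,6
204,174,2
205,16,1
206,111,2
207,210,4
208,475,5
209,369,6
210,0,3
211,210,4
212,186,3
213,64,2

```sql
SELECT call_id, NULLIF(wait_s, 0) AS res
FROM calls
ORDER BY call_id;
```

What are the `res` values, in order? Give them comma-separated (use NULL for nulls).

call_id=200: wait_s=0 vs 0: equal → NULL
call_id=201: wait_s=44 vs 0: differ → 44
call_id=202: wait_s=579 vs 0: differ → 579
call_id=203: wait_s=451 vs 0: differ → 451
call_id=204: wait_s=174 vs 0: differ → 174
call_id=205: wait_s=16 vs 0: differ → 16
call_id=206: wait_s=111 vs 0: differ → 111
call_id=207: wait_s=210 vs 0: differ → 210
call_id=208: wait_s=475 vs 0: differ → 475
call_id=209: wait_s=369 vs 0: differ → 369
call_id=210: wait_s=0 vs 0: equal → NULL
call_id=211: wait_s=210 vs 0: differ → 210
call_id=212: wait_s=186 vs 0: differ → 186
call_id=213: wait_s=64 vs 0: differ → 64

NULL, 44, 579, 451, 174, 16, 111, 210, 475, 369, NULL, 210, 186, 64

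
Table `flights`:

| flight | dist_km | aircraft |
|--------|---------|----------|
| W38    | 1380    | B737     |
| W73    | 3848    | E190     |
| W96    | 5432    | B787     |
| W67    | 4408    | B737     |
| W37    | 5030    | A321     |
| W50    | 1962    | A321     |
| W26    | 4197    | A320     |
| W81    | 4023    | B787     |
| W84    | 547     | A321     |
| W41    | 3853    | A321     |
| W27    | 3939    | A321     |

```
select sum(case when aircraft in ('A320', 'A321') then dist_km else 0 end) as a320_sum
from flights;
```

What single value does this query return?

19528

flight=W38: ✗
flight=W73: ✗
flight=W96: ✗
flight=W67: ✗
flight=W37: ✓ → 5030
flight=W50: ✓ → 1962
flight=W26: ✓ → 4197
flight=W81: ✗
flight=W84: ✓ → 547
flight=W41: ✓ → 3853
flight=W27: ✓ → 3939
a320_sum = 5030 + 1962 + 4197 + 547 + 3853 + 3939 = 19528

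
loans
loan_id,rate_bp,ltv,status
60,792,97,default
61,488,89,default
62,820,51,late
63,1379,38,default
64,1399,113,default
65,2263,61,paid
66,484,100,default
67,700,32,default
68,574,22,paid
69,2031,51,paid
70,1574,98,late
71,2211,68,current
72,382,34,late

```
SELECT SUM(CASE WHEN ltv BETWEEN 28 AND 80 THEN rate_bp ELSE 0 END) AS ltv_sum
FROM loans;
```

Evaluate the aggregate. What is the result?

9786

loan_id=60: ✗
loan_id=61: ✗
loan_id=62: ✓ → 820
loan_id=63: ✓ → 1379
loan_id=64: ✗
loan_id=65: ✓ → 2263
loan_id=66: ✗
loan_id=67: ✓ → 700
loan_id=68: ✗
loan_id=69: ✓ → 2031
loan_id=70: ✗
loan_id=71: ✓ → 2211
loan_id=72: ✓ → 382
ltv_sum = 820 + 1379 + 2263 + 700 + 2031 + 2211 + 382 = 9786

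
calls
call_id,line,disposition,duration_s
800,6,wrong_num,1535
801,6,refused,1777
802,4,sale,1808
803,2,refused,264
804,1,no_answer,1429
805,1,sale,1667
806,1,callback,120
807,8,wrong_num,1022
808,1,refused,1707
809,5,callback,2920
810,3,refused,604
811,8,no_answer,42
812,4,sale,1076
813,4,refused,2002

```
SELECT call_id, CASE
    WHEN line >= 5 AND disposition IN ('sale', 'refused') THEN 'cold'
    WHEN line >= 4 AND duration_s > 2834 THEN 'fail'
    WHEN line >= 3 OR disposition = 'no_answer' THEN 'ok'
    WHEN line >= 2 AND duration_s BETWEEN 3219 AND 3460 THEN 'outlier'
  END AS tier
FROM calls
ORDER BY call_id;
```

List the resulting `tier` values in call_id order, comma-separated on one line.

call_id=800: line >= 3 OR disposition = 'no_answer' → ok
call_id=801: line >= 5 AND disposition IN ('sale', 'refused') → cold
call_id=802: line >= 3 OR disposition = 'no_answer' → ok
call_id=803: (no match → NULL) → NULL
call_id=804: line >= 3 OR disposition = 'no_answer' → ok
call_id=805: (no match → NULL) → NULL
call_id=806: (no match → NULL) → NULL
call_id=807: line >= 3 OR disposition = 'no_answer' → ok
call_id=808: (no match → NULL) → NULL
call_id=809: line >= 4 AND duration_s > 2834 → fail
call_id=810: line >= 3 OR disposition = 'no_answer' → ok
call_id=811: line >= 3 OR disposition = 'no_answer' → ok
call_id=812: line >= 3 OR disposition = 'no_answer' → ok
call_id=813: line >= 3 OR disposition = 'no_answer' → ok

ok, cold, ok, NULL, ok, NULL, NULL, ok, NULL, fail, ok, ok, ok, ok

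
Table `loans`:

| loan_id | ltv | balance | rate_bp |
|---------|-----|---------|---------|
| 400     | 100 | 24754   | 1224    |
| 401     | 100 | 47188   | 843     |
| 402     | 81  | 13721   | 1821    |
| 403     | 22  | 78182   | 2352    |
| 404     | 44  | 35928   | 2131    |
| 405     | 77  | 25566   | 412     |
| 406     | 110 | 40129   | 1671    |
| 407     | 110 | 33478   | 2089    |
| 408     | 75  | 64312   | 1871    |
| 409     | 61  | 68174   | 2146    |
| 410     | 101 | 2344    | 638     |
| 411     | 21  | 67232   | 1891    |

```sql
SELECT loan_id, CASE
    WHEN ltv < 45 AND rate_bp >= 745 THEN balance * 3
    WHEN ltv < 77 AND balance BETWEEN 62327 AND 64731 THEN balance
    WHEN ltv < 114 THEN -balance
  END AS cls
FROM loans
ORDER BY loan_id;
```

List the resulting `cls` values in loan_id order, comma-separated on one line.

loan_id=400: ltv < 114 → -24754
loan_id=401: ltv < 114 → -47188
loan_id=402: ltv < 114 → -13721
loan_id=403: ltv < 45 AND rate_bp >= 745 → 234546
loan_id=404: ltv < 45 AND rate_bp >= 745 → 107784
loan_id=405: ltv < 114 → -25566
loan_id=406: ltv < 114 → -40129
loan_id=407: ltv < 114 → -33478
loan_id=408: ltv < 77 AND balance BETWEEN 62327 AND 64731 → 64312
loan_id=409: ltv < 114 → -68174
loan_id=410: ltv < 114 → -2344
loan_id=411: ltv < 45 AND rate_bp >= 745 → 201696

-24754, -47188, -13721, 234546, 107784, -25566, -40129, -33478, 64312, -68174, -2344, 201696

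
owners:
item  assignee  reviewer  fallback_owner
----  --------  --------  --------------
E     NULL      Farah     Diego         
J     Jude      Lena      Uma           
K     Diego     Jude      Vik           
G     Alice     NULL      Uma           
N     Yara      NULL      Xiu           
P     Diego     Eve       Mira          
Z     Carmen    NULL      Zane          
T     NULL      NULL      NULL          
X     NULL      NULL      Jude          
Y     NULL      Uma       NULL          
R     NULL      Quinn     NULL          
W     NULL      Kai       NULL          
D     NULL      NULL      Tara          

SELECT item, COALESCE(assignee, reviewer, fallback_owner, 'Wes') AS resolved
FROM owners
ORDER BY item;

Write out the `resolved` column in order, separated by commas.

item=D: assignee=NULL, reviewer=NULL, fallback_owner=Tara → Tara
item=E: assignee=NULL, reviewer=Farah → Farah
item=G: assignee=Alice → Alice
item=J: assignee=Jude → Jude
item=K: assignee=Diego → Diego
item=N: assignee=Yara → Yara
item=P: assignee=Diego → Diego
item=R: assignee=NULL, reviewer=Quinn → Quinn
item=T: assignee=NULL, reviewer=NULL, fallback_owner=NULL, → literal Wes → Wes
item=W: assignee=NULL, reviewer=Kai → Kai
item=X: assignee=NULL, reviewer=NULL, fallback_owner=Jude → Jude
item=Y: assignee=NULL, reviewer=Uma → Uma
item=Z: assignee=Carmen → Carmen

Tara, Farah, Alice, Jude, Diego, Yara, Diego, Quinn, Wes, Kai, Jude, Uma, Carmen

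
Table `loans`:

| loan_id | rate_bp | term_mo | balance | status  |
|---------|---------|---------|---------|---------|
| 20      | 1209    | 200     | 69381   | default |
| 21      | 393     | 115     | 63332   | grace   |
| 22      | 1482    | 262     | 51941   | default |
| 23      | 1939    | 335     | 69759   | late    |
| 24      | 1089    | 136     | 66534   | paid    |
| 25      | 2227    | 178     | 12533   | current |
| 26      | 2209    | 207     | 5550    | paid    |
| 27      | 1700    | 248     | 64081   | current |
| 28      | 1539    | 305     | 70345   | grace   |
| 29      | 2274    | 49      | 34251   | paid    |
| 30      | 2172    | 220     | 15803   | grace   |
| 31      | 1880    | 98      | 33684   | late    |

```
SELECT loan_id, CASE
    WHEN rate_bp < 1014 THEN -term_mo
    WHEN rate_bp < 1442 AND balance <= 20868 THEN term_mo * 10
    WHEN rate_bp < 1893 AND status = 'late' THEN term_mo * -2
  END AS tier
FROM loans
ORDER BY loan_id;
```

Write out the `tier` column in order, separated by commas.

loan_id=20: (no match → NULL) → NULL
loan_id=21: rate_bp < 1014 → -115
loan_id=22: (no match → NULL) → NULL
loan_id=23: (no match → NULL) → NULL
loan_id=24: (no match → NULL) → NULL
loan_id=25: (no match → NULL) → NULL
loan_id=26: (no match → NULL) → NULL
loan_id=27: (no match → NULL) → NULL
loan_id=28: (no match → NULL) → NULL
loan_id=29: (no match → NULL) → NULL
loan_id=30: (no match → NULL) → NULL
loan_id=31: rate_bp < 1893 AND status = 'late' → -196

NULL, -115, NULL, NULL, NULL, NULL, NULL, NULL, NULL, NULL, NULL, -196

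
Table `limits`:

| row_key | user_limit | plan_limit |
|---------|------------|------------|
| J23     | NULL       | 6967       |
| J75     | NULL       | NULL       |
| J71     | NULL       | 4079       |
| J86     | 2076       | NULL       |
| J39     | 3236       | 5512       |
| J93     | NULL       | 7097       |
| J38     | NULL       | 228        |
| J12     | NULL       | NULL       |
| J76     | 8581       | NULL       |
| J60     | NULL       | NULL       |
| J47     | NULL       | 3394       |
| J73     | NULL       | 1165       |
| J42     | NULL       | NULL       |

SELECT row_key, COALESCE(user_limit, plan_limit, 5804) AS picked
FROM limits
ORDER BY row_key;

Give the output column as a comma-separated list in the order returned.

5804, 6967, 228, 3236, 5804, 3394, 5804, 4079, 1165, 5804, 8581, 2076, 7097

row_key=J12: user_limit=NULL, plan_limit=NULL, → literal 5804 → 5804
row_key=J23: user_limit=NULL, plan_limit=6967 → 6967
row_key=J38: user_limit=NULL, plan_limit=228 → 228
row_key=J39: user_limit=3236 → 3236
row_key=J42: user_limit=NULL, plan_limit=NULL, → literal 5804 → 5804
row_key=J47: user_limit=NULL, plan_limit=3394 → 3394
row_key=J60: user_limit=NULL, plan_limit=NULL, → literal 5804 → 5804
row_key=J71: user_limit=NULL, plan_limit=4079 → 4079
row_key=J73: user_limit=NULL, plan_limit=1165 → 1165
row_key=J75: user_limit=NULL, plan_limit=NULL, → literal 5804 → 5804
row_key=J76: user_limit=8581 → 8581
row_key=J86: user_limit=2076 → 2076
row_key=J93: user_limit=NULL, plan_limit=7097 → 7097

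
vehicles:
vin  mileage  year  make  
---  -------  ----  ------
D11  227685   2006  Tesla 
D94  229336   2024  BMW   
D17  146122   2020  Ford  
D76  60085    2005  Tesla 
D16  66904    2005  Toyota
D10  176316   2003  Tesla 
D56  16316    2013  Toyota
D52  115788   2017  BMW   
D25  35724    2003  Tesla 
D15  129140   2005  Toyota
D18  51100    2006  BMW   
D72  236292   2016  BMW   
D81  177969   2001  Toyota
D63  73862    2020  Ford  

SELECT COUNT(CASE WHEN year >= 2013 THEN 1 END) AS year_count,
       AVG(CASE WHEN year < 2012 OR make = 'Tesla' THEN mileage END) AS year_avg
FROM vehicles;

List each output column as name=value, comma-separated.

[year_count: year >= 2013]
vin=D11: ✗
vin=D94: ✓ → 1
vin=D17: ✓ → 1
vin=D76: ✗
vin=D16: ✗
vin=D10: ✗
vin=D56: ✓ → 1
vin=D52: ✓ → 1
vin=D25: ✗
vin=D15: ✗
vin=D18: ✗
vin=D72: ✓ → 1
vin=D81: ✗
vin=D63: ✓ → 1
year_count = COUNT(1, 1, 1, 1, 1, 1) = 6
—
[year_avg: year < 2012 OR make = 'Tesla']
vin=D11: ✓ → 227685
vin=D94: ✗
vin=D17: ✗
vin=D76: ✓ → 60085
vin=D16: ✓ → 66904
vin=D10: ✓ → 176316
vin=D56: ✗
vin=D52: ✗
vin=D25: ✓ → 35724
vin=D15: ✓ → 129140
vin=D18: ✓ → 51100
vin=D72: ✗
vin=D81: ✓ → 177969
vin=D63: ✗
year_avg = (227685 + 60085 + 66904 + 176316 + 35724 + 129140 + 51100 + 177969) / 8 = 115615.375

year_count=6, year_avg=115615.375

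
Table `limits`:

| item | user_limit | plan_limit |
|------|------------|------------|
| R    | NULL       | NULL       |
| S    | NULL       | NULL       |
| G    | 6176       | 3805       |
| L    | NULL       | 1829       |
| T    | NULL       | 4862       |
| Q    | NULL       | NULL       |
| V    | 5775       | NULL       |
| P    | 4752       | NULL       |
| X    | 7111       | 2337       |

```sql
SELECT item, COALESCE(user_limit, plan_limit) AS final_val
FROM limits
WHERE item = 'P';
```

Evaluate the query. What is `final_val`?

4752

item = P: user_limit=4752, plan_limit=NULL.
user_limit=4752 → 4752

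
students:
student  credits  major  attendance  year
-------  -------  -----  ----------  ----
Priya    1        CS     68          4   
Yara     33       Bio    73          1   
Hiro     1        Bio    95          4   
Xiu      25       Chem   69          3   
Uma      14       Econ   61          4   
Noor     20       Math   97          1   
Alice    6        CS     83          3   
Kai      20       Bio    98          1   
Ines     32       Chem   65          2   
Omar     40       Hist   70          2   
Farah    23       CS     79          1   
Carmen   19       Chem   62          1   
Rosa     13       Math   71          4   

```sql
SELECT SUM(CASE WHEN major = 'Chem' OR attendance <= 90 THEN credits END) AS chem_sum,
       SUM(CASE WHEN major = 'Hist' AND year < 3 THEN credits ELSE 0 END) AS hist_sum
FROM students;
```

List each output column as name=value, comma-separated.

chem_sum=206, hist_sum=40

[chem_sum: major = 'Chem' OR attendance <= 90]
student=Priya: ✓ → 1
student=Yara: ✓ → 33
student=Hiro: ✗
student=Xiu: ✓ → 25
student=Uma: ✓ → 14
student=Noor: ✗
student=Alice: ✓ → 6
student=Kai: ✗
student=Ines: ✓ → 32
student=Omar: ✓ → 40
student=Farah: ✓ → 23
student=Carmen: ✓ → 19
student=Rosa: ✓ → 13
chem_sum = 1 + 33 + 25 + 14 + 6 + 32 + 40 + 23 + 19 + 13 = 206
—
[hist_sum: major = 'Hist' AND year < 3]
student=Priya: ✗
student=Yara: ✗
student=Hiro: ✗
student=Xiu: ✗
student=Uma: ✗
student=Noor: ✗
student=Alice: ✗
student=Kai: ✗
student=Ines: ✗
student=Omar: ✓ → 40
student=Farah: ✗
student=Carmen: ✗
student=Rosa: ✗
hist_sum = 40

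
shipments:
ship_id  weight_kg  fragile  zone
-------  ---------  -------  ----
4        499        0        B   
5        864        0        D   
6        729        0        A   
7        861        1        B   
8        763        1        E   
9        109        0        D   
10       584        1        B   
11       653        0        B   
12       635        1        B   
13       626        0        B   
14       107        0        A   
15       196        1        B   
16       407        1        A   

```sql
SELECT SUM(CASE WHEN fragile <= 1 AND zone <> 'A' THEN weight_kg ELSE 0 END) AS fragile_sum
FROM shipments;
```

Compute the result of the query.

ship_id=4: ✓ → 499
ship_id=5: ✓ → 864
ship_id=6: ✗
ship_id=7: ✓ → 861
ship_id=8: ✓ → 763
ship_id=9: ✓ → 109
ship_id=10: ✓ → 584
ship_id=11: ✓ → 653
ship_id=12: ✓ → 635
ship_id=13: ✓ → 626
ship_id=14: ✗
ship_id=15: ✓ → 196
ship_id=16: ✗
fragile_sum = 499 + 864 + 861 + 763 + 109 + 584 + 653 + 635 + 626 + 196 = 5790

5790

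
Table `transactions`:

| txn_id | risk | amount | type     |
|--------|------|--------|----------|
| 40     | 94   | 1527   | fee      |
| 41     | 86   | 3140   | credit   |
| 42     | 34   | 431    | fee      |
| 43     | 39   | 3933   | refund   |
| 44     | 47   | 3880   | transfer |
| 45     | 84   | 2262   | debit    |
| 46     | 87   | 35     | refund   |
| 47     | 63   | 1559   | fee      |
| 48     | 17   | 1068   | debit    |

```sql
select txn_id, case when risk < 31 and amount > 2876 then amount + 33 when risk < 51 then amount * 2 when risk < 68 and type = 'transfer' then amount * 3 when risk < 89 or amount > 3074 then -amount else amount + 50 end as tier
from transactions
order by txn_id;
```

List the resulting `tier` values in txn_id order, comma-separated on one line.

txn_id=40: ELSE → 1577
txn_id=41: risk < 89 or amount > 3074 → -3140
txn_id=42: risk < 51 → 862
txn_id=43: risk < 51 → 7866
txn_id=44: risk < 51 → 7760
txn_id=45: risk < 89 or amount > 3074 → -2262
txn_id=46: risk < 89 or amount > 3074 → -35
txn_id=47: risk < 89 or amount > 3074 → -1559
txn_id=48: risk < 51 → 2136

1577, -3140, 862, 7866, 7760, -2262, -35, -1559, 2136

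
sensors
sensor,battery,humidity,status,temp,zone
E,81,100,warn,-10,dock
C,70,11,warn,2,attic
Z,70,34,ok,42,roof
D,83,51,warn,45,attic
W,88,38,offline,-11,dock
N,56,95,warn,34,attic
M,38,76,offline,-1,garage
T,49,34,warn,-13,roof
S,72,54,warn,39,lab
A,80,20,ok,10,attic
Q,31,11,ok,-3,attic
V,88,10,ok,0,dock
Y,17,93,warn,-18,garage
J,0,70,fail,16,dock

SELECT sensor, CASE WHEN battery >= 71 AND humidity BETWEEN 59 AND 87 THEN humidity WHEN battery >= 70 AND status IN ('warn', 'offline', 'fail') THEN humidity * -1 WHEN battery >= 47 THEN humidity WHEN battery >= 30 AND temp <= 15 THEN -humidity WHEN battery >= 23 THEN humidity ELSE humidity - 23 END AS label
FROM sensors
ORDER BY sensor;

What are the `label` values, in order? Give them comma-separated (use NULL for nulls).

20, -11, -51, -100, 47, -76, 95, -11, -54, 34, 10, -38, 70, 34

sensor=A: battery >= 47 → 20
sensor=C: battery >= 70 AND status IN ('warn', 'offline', 'fail') → -11
sensor=D: battery >= 70 AND status IN ('warn', 'offline', 'fail') → -51
sensor=E: battery >= 70 AND status IN ('warn', 'offline', 'fail') → -100
sensor=J: ELSE → 47
sensor=M: battery >= 30 AND temp <= 15 → -76
sensor=N: battery >= 47 → 95
sensor=Q: battery >= 30 AND temp <= 15 → -11
sensor=S: battery >= 70 AND status IN ('warn', 'offline', 'fail') → -54
sensor=T: battery >= 47 → 34
sensor=V: battery >= 47 → 10
sensor=W: battery >= 70 AND status IN ('warn', 'offline', 'fail') → -38
sensor=Y: ELSE → 70
sensor=Z: battery >= 47 → 34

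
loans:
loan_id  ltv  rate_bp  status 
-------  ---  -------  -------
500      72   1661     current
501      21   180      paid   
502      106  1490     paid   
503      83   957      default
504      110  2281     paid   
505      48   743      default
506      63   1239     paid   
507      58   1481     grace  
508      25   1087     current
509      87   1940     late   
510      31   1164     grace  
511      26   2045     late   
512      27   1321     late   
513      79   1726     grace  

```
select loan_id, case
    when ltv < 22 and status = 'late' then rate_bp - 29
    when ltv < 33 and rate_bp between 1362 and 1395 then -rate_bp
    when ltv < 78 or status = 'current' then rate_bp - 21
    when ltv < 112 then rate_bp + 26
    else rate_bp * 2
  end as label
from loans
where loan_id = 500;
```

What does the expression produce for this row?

loan_id = 500: ltv=72, rate_bp=1661, status=current.
ltv < 22 and status = 'late' → false
ltv < 33 and rate_bp between 1362 and 1395 → false
ltv < 78 or status = 'current' → true → 1640

1640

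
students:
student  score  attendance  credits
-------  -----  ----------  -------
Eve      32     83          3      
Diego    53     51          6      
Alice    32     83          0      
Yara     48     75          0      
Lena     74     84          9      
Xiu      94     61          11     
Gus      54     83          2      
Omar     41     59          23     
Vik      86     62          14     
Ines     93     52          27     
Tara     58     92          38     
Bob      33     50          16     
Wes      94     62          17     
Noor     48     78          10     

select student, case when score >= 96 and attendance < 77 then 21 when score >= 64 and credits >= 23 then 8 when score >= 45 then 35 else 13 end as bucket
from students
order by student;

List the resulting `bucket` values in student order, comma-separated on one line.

student=Alice: ELSE → 13
student=Bob: ELSE → 13
student=Diego: score >= 45 → 35
student=Eve: ELSE → 13
student=Gus: score >= 45 → 35
student=Ines: score >= 64 and credits >= 23 → 8
student=Lena: score >= 45 → 35
student=Noor: score >= 45 → 35
student=Omar: ELSE → 13
student=Tara: score >= 45 → 35
student=Vik: score >= 45 → 35
student=Wes: score >= 45 → 35
student=Xiu: score >= 45 → 35
student=Yara: score >= 45 → 35

13, 13, 35, 13, 35, 8, 35, 35, 13, 35, 35, 35, 35, 35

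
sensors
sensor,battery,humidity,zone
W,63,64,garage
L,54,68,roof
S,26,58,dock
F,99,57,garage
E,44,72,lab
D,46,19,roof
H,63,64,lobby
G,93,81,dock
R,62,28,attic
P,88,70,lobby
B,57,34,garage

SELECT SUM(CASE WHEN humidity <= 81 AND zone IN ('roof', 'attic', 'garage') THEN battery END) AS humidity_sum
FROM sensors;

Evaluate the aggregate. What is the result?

sensor=W: ✓ → 63
sensor=L: ✓ → 54
sensor=S: ✗
sensor=F: ✓ → 99
sensor=E: ✗
sensor=D: ✓ → 46
sensor=H: ✗
sensor=G: ✗
sensor=R: ✓ → 62
sensor=P: ✗
sensor=B: ✓ → 57
humidity_sum = 63 + 54 + 99 + 46 + 62 + 57 = 381

381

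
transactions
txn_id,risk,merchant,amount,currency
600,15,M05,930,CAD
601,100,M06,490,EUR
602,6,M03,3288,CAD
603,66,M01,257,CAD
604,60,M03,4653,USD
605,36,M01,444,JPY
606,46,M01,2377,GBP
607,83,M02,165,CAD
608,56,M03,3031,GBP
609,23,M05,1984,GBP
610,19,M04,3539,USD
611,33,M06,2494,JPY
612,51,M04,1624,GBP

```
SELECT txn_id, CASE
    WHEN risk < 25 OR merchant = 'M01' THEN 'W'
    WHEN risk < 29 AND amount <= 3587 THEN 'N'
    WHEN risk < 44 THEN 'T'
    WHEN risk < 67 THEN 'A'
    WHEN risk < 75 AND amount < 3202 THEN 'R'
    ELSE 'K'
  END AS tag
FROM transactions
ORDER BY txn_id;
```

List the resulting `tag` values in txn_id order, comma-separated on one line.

txn_id=600: risk < 25 OR merchant = 'M01' → W
txn_id=601: ELSE → K
txn_id=602: risk < 25 OR merchant = 'M01' → W
txn_id=603: risk < 25 OR merchant = 'M01' → W
txn_id=604: risk < 67 → A
txn_id=605: risk < 25 OR merchant = 'M01' → W
txn_id=606: risk < 25 OR merchant = 'M01' → W
txn_id=607: ELSE → K
txn_id=608: risk < 67 → A
txn_id=609: risk < 25 OR merchant = 'M01' → W
txn_id=610: risk < 25 OR merchant = 'M01' → W
txn_id=611: risk < 44 → T
txn_id=612: risk < 67 → A

W, K, W, W, A, W, W, K, A, W, W, T, A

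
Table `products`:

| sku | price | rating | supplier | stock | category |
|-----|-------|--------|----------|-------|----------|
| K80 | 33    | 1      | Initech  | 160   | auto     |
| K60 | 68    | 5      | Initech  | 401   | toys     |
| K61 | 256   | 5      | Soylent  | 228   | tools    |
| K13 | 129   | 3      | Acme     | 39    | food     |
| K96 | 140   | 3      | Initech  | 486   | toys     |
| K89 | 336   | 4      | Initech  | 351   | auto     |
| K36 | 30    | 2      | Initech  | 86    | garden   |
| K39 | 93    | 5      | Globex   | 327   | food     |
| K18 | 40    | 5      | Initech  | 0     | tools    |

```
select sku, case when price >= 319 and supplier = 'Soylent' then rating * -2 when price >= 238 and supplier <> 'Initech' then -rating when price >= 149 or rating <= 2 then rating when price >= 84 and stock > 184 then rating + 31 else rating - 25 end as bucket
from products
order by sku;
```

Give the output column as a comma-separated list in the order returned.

sku=K13: ELSE → -22
sku=K18: ELSE → -20
sku=K36: price >= 149 or rating <= 2 → 2
sku=K39: price >= 84 and stock > 184 → 36
sku=K60: ELSE → -20
sku=K61: price >= 238 and supplier <> 'Initech' → -5
sku=K80: price >= 149 or rating <= 2 → 1
sku=K89: price >= 149 or rating <= 2 → 4
sku=K96: price >= 84 and stock > 184 → 34

-22, -20, 2, 36, -20, -5, 1, 4, 34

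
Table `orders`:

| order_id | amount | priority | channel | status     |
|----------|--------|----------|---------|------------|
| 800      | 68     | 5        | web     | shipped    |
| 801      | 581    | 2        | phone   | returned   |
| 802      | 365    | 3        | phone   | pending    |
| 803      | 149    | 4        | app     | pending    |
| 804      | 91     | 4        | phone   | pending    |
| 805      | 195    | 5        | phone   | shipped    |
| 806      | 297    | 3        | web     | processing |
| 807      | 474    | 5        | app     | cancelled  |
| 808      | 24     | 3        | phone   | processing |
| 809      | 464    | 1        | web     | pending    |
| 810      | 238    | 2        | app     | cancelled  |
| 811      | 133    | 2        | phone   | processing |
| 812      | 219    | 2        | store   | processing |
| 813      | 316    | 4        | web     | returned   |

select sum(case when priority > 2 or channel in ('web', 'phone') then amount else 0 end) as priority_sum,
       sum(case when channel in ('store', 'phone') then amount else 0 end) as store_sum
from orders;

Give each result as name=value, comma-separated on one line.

priority_sum=3157, store_sum=1608

[priority_sum: priority > 2 or channel in ('web', 'phone')]
order_id=800: ✓ → 68
order_id=801: ✓ → 581
order_id=802: ✓ → 365
order_id=803: ✓ → 149
order_id=804: ✓ → 91
order_id=805: ✓ → 195
order_id=806: ✓ → 297
order_id=807: ✓ → 474
order_id=808: ✓ → 24
order_id=809: ✓ → 464
order_id=810: ✗
order_id=811: ✓ → 133
order_id=812: ✗
order_id=813: ✓ → 316
priority_sum = 68 + 581 + 365 + 149 + 91 + 195 + 297 + 474 + 24 + 464 + 133 + 316 = 3157
—
[store_sum: channel in ('store', 'phone')]
order_id=800: ✗
order_id=801: ✓ → 581
order_id=802: ✓ → 365
order_id=803: ✗
order_id=804: ✓ → 91
order_id=805: ✓ → 195
order_id=806: ✗
order_id=807: ✗
order_id=808: ✓ → 24
order_id=809: ✗
order_id=810: ✗
order_id=811: ✓ → 133
order_id=812: ✓ → 219
order_id=813: ✗
store_sum = 581 + 365 + 91 + 195 + 24 + 133 + 219 = 1608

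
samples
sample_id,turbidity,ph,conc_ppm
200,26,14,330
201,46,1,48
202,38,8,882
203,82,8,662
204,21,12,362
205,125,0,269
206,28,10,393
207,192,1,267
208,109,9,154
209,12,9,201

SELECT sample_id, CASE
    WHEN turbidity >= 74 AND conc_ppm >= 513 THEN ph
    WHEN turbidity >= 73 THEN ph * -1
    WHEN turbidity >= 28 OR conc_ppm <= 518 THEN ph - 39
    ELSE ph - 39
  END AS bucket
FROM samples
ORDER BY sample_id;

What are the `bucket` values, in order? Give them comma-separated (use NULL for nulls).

sample_id=200: turbidity >= 28 OR conc_ppm <= 518 → -25
sample_id=201: turbidity >= 28 OR conc_ppm <= 518 → -38
sample_id=202: turbidity >= 28 OR conc_ppm <= 518 → -31
sample_id=203: turbidity >= 74 AND conc_ppm >= 513 → 8
sample_id=204: turbidity >= 28 OR conc_ppm <= 518 → -27
sample_id=205: turbidity >= 73 → 0
sample_id=206: turbidity >= 28 OR conc_ppm <= 518 → -29
sample_id=207: turbidity >= 73 → -1
sample_id=208: turbidity >= 73 → -9
sample_id=209: turbidity >= 28 OR conc_ppm <= 518 → -30

-25, -38, -31, 8, -27, 0, -29, -1, -9, -30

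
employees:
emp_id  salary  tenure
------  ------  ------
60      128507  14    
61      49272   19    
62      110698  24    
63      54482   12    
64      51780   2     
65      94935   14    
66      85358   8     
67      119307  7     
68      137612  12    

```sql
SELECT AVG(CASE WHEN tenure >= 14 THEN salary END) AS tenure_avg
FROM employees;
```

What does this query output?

95853

emp_id=60: ✓ → 128507
emp_id=61: ✓ → 49272
emp_id=62: ✓ → 110698
emp_id=63: ✗
emp_id=64: ✗
emp_id=65: ✓ → 94935
emp_id=66: ✗
emp_id=67: ✗
emp_id=68: ✗
tenure_avg = (128507 + 49272 + 110698 + 94935) / 4 = 95853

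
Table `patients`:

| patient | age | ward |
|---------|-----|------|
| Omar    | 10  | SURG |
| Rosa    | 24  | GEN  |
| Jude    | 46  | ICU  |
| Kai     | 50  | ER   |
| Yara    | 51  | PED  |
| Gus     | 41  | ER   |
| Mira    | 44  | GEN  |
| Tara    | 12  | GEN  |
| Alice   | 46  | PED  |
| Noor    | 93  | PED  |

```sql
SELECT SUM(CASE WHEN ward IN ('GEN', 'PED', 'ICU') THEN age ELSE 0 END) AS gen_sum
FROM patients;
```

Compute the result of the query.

316

patient=Omar: ✗
patient=Rosa: ✓ → 24
patient=Jude: ✓ → 46
patient=Kai: ✗
patient=Yara: ✓ → 51
patient=Gus: ✗
patient=Mira: ✓ → 44
patient=Tara: ✓ → 12
patient=Alice: ✓ → 46
patient=Noor: ✓ → 93
gen_sum = 24 + 46 + 51 + 44 + 12 + 46 + 93 = 316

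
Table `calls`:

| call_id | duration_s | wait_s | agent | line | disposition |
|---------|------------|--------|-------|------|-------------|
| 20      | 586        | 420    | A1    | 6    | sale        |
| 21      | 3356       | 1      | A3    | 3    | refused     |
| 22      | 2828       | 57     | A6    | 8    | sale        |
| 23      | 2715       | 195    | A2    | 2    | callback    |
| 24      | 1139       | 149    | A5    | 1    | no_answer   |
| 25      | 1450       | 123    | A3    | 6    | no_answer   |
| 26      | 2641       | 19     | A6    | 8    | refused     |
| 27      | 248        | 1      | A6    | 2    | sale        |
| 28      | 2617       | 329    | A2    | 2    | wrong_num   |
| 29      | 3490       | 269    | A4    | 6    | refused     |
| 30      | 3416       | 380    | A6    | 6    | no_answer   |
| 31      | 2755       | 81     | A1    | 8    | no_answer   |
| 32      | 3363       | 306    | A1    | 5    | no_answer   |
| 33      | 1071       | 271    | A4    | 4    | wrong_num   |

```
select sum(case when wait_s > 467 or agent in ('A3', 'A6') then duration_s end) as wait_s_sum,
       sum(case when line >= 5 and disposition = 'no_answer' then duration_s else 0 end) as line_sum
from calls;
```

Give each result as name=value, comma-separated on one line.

wait_s_sum=13939, line_sum=10984

[wait_s_sum: wait_s > 467 or agent in ('A3', 'A6')]
call_id=20: ✗
call_id=21: ✓ → 3356
call_id=22: ✓ → 2828
call_id=23: ✗
call_id=24: ✗
call_id=25: ✓ → 1450
call_id=26: ✓ → 2641
call_id=27: ✓ → 248
call_id=28: ✗
call_id=29: ✗
call_id=30: ✓ → 3416
call_id=31: ✗
call_id=32: ✗
call_id=33: ✗
wait_s_sum = 3356 + 2828 + 1450 + 2641 + 248 + 3416 = 13939
—
[line_sum: line >= 5 and disposition = 'no_answer']
call_id=20: ✗
call_id=21: ✗
call_id=22: ✗
call_id=23: ✗
call_id=24: ✗
call_id=25: ✓ → 1450
call_id=26: ✗
call_id=27: ✗
call_id=28: ✗
call_id=29: ✗
call_id=30: ✓ → 3416
call_id=31: ✓ → 2755
call_id=32: ✓ → 3363
call_id=33: ✗
line_sum = 1450 + 3416 + 2755 + 3363 = 10984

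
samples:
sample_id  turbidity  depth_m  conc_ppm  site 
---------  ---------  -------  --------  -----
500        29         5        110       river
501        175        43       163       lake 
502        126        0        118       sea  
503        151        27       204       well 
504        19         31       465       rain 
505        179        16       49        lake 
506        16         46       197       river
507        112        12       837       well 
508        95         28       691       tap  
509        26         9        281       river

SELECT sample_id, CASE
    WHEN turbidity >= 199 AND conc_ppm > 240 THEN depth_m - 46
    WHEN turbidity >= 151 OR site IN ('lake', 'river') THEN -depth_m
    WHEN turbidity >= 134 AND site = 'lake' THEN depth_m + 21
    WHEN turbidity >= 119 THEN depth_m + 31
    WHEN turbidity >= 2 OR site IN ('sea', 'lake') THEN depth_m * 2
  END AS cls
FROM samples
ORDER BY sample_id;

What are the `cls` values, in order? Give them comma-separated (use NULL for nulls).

sample_id=500: turbidity >= 151 OR site IN ('lake', 'river') → -5
sample_id=501: turbidity >= 151 OR site IN ('lake', 'river') → -43
sample_id=502: turbidity >= 119 → 31
sample_id=503: turbidity >= 151 OR site IN ('lake', 'river') → -27
sample_id=504: turbidity >= 2 OR site IN ('sea', 'lake') → 62
sample_id=505: turbidity >= 151 OR site IN ('lake', 'river') → -16
sample_id=506: turbidity >= 151 OR site IN ('lake', 'river') → -46
sample_id=507: turbidity >= 2 OR site IN ('sea', 'lake') → 24
sample_id=508: turbidity >= 2 OR site IN ('sea', 'lake') → 56
sample_id=509: turbidity >= 151 OR site IN ('lake', 'river') → -9

-5, -43, 31, -27, 62, -16, -46, 24, 56, -9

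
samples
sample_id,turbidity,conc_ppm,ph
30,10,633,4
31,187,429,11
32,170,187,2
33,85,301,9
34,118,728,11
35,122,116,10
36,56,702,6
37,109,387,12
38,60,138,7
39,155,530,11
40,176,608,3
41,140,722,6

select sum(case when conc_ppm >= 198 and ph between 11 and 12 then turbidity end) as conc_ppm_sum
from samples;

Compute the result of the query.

569

sample_id=30: ✗
sample_id=31: ✓ → 187
sample_id=32: ✗
sample_id=33: ✗
sample_id=34: ✓ → 118
sample_id=35: ✗
sample_id=36: ✗
sample_id=37: ✓ → 109
sample_id=38: ✗
sample_id=39: ✓ → 155
sample_id=40: ✗
sample_id=41: ✗
conc_ppm_sum = 187 + 118 + 109 + 155 = 569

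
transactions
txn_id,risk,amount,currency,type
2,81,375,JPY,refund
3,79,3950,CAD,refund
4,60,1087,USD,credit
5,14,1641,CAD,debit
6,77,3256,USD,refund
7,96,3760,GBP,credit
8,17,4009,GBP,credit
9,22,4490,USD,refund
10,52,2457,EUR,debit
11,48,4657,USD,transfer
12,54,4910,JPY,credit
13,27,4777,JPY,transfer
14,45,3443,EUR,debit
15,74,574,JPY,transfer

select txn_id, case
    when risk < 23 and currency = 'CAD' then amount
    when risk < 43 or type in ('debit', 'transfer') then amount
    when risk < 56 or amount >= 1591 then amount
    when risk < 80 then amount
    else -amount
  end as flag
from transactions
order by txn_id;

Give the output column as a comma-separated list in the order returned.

txn_id=2: ELSE → -375
txn_id=3: risk < 56 or amount >= 1591 → 3950
txn_id=4: risk < 80 → 1087
txn_id=5: risk < 23 and currency = 'CAD' → 1641
txn_id=6: risk < 56 or amount >= 1591 → 3256
txn_id=7: risk < 56 or amount >= 1591 → 3760
txn_id=8: risk < 43 or type in ('debit', 'transfer') → 4009
txn_id=9: risk < 43 or type in ('debit', 'transfer') → 4490
txn_id=10: risk < 43 or type in ('debit', 'transfer') → 2457
txn_id=11: risk < 43 or type in ('debit', 'transfer') → 4657
txn_id=12: risk < 56 or amount >= 1591 → 4910
txn_id=13: risk < 43 or type in ('debit', 'transfer') → 4777
txn_id=14: risk < 43 or type in ('debit', 'transfer') → 3443
txn_id=15: risk < 43 or type in ('debit', 'transfer') → 574

-375, 3950, 1087, 1641, 3256, 3760, 4009, 4490, 2457, 4657, 4910, 4777, 3443, 574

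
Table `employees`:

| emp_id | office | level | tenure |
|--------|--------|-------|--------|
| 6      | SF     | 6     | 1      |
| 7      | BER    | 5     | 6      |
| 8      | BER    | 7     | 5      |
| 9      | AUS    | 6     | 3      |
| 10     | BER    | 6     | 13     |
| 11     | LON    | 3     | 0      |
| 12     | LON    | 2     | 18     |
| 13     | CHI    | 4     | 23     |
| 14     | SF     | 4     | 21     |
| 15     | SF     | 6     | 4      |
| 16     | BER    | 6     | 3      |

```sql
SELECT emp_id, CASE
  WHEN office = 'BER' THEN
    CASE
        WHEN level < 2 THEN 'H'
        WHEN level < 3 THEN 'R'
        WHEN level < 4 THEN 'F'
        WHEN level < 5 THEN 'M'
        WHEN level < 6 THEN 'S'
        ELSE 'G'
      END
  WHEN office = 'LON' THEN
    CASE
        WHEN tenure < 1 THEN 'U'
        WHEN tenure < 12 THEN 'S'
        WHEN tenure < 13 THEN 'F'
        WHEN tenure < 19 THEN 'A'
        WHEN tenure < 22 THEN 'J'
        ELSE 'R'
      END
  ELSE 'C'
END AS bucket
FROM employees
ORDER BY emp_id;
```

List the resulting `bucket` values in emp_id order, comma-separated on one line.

emp_id=6: office='SF' → outer ELSE → C
emp_id=7: office='BER' → inner[level < 6] → S
emp_id=8: office='BER' → inner[ELSE] → G
emp_id=9: office='AUS' → outer ELSE → C
emp_id=10: office='BER' → inner[ELSE] → G
emp_id=11: office='LON' → inner[tenure < 1] → U
emp_id=12: office='LON' → inner[tenure < 19] → A
emp_id=13: office='CHI' → outer ELSE → C
emp_id=14: office='SF' → outer ELSE → C
emp_id=15: office='SF' → outer ELSE → C
emp_id=16: office='BER' → inner[ELSE] → G

C, S, G, C, G, U, A, C, C, C, G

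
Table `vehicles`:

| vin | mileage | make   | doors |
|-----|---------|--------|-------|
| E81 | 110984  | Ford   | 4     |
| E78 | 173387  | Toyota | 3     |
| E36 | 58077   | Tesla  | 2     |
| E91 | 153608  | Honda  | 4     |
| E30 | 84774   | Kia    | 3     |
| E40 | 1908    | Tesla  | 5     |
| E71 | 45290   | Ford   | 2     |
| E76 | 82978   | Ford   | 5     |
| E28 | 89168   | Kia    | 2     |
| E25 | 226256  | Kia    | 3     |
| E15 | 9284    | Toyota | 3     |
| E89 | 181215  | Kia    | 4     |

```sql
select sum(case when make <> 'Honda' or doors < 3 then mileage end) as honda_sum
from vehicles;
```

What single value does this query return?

vin=E81: ✓ → 110984
vin=E78: ✓ → 173387
vin=E36: ✓ → 58077
vin=E91: ✗
vin=E30: ✓ → 84774
vin=E40: ✓ → 1908
vin=E71: ✓ → 45290
vin=E76: ✓ → 82978
vin=E28: ✓ → 89168
vin=E25: ✓ → 226256
vin=E15: ✓ → 9284
vin=E89: ✓ → 181215
honda_sum = 110984 + 173387 + 58077 + 84774 + 1908 + 45290 + 82978 + 89168 + 226256 + 9284 + 181215 = 1063321

1063321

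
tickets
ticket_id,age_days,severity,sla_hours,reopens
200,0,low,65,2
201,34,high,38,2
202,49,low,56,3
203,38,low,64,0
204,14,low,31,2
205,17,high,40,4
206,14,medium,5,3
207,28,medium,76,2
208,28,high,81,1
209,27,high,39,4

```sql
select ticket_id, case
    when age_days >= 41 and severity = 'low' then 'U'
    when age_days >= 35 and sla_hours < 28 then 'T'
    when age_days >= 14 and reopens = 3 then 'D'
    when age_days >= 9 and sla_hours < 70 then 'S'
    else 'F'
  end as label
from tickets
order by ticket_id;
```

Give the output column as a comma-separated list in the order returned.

ticket_id=200: ELSE → F
ticket_id=201: age_days >= 9 and sla_hours < 70 → S
ticket_id=202: age_days >= 41 and severity = 'low' → U
ticket_id=203: age_days >= 9 and sla_hours < 70 → S
ticket_id=204: age_days >= 9 and sla_hours < 70 → S
ticket_id=205: age_days >= 9 and sla_hours < 70 → S
ticket_id=206: age_days >= 14 and reopens = 3 → D
ticket_id=207: ELSE → F
ticket_id=208: ELSE → F
ticket_id=209: age_days >= 9 and sla_hours < 70 → S

F, S, U, S, S, S, D, F, F, S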